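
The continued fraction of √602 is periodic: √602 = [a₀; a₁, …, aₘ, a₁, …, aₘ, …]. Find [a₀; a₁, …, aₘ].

[24; 1, 1, 6, 1, 1, 48]

a₀ = ⌊√602⌋ = 24.
With m₀=0, d₀=1 and mₖ₊₁ = dₖaₖ − mₖ, dₖ₊₁ = (n − mₖ₊₁²)/dₖ, aₖ₊₁ = ⌊(a₀+mₖ₊₁)/dₖ₊₁⌋:
  k=1: m=24, d=26, a=1
  k=2: m=2, d=23, a=1
  k=3: m=21, d=7, a=6
  k=4: m=21, d=23, a=1
  k=5: m=2, d=26, a=1
  k=6: m=24, d=1, a=48
d=1 and a=2a₀=48 at k=6, so the next step gives (m, d) = (24, 26) again — its k=1 value — and the period has length 6.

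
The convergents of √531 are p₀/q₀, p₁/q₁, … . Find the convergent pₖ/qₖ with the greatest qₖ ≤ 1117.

√531 = [23; 23, 46, …] (period length 2).
Convergents:
  p_0/q_0 = 23/1
  p_1/q_1 = 530/23
  p_2/q_2 = 24403/1059
  p_3/q_3 = 561799/24380
q_2 = 1059 ≤ 1117 < 24380 = q_3, so the answer is 24403/1059.

24403/1059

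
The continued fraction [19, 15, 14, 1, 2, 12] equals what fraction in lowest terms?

Using pₖ = aₖpₖ₋₁ + pₖ₋₂ and qₖ = aₖqₖ₋₁ + qₖ₋₂:
  k=0: a=19, p=19, q=1
  k=1: a=15, p=286, q=15
  k=2: a=14, p=4023, q=211
  k=3: a=1, p=4309, q=226
  k=4: a=2, p=12641, q=663
  k=5: a=12, p=156001, q=8182

156001/8182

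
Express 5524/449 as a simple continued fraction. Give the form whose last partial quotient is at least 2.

[12; 3, 3, 3, 6, 2]

5524 = 12*449 + 136
449 = 3*136 + 41
136 = 3*41 + 13
41 = 3*13 + 2
13 = 6*2 + 1
2 = 2*1 + 0  (stop)
So 5524/449 = [12; 3, 3, 3, 6, 2].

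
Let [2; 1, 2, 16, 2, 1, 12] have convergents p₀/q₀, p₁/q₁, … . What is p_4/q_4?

270/101

Using pₖ = aₖpₖ₋₁ + pₖ₋₂, qₖ = aₖqₖ₋₁ + qₖ₋₂ (with p₋₁=1, p₋₂=0, q₋₁=0, q₋₂=1):
  k=0: a=2, p=2, q=1
  k=1: a=1, p=3, q=1
  k=2: a=2, p=8, q=3
  k=3: a=16, p=131, q=49
  k=4: a=2, p=270, q=101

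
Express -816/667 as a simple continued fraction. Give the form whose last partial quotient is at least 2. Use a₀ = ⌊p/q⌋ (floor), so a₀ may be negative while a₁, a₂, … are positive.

-816 = -2*667 + 518
667 = 1*518 + 149
518 = 3*149 + 71
149 = 2*71 + 7
71 = 10*7 + 1
7 = 7*1 + 0  (stop)
So -816/667 = [-2; 1, 3, 2, 10, 7].

[-2; 1, 3, 2, 10, 7]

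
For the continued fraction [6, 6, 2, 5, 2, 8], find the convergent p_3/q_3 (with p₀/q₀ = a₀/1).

437/71

Using pₖ = aₖpₖ₋₁ + pₖ₋₂, qₖ = aₖqₖ₋₁ + qₖ₋₂ (with p₋₁=1, p₋₂=0, q₋₁=0, q₋₂=1):
  k=0: a=6, p=6, q=1
  k=1: a=6, p=37, q=6
  k=2: a=2, p=80, q=13
  k=3: a=5, p=437, q=71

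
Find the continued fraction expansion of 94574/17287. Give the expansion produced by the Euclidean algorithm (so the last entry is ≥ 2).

94574 = 5·17287 + 8139
17287 = 2·8139 + 1009
8139 = 8·1009 + 67
1009 = 15·67 + 4
67 = 16·4 + 3
4 = 1·3 + 1
3 = 3·1 + 0  (stop)
So 94574/17287 = [5; 2, 8, 15, 16, 1, 3].

[5; 2, 8, 15, 16, 1, 3]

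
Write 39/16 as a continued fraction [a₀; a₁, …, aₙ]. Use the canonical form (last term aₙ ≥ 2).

[2; 2, 3, 2]

39 = 2*16 + 7
16 = 2*7 + 2
7 = 3*2 + 1
2 = 2*1 + 0  (stop)
So 39/16 = [2; 2, 3, 2].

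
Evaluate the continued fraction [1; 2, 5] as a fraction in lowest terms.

16/11

Using pₖ = aₖpₖ₋₁ + pₖ₋₂ and qₖ = aₖqₖ₋₁ + qₖ₋₂:
  k=0: a=1, p=1, q=1
  k=1: a=2, p=3, q=2
  k=2: a=5, p=16, q=11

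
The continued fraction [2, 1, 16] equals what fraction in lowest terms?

50/17

Fold from the inside: start with 16/1.
  1 + 1/16 = 17/16
  2 + 16/17 = 50/17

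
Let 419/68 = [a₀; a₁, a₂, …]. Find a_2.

5

419 = 6·68 + 11   →  a_0 = 6
68 = 6·11 + 2   →  a_1 = 6
11 = 5·2 + 1   →  a_2 = 5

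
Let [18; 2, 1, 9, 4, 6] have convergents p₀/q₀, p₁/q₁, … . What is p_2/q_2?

Using pₖ = aₖpₖ₋₁ + pₖ₋₂, qₖ = aₖqₖ₋₁ + qₖ₋₂ (with p₋₁=1, p₋₂=0, q₋₁=0, q₋₂=1):
  k=0: a=18, p=18, q=1
  k=1: a=2, p=37, q=2
  k=2: a=1, p=55, q=3

55/3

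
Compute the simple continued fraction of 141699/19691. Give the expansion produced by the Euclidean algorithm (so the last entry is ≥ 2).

141699 = 7×19691 + 3862
19691 = 5×3862 + 381
3862 = 10×381 + 52
381 = 7×52 + 17
52 = 3×17 + 1
17 = 17×1 + 0  (stop)
So 141699/19691 = [7; 5, 10, 7, 3, 17].

[7; 5, 10, 7, 3, 17]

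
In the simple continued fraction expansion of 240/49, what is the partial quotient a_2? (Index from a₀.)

240 = 4·49 + 44   →  a_0 = 4
49 = 1·44 + 5   →  a_1 = 1
44 = 8·5 + 4   →  a_2 = 8

8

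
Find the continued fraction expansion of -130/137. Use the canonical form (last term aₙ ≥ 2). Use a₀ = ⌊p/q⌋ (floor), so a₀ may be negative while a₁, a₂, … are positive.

[-1; 19, 1, 1, 3]

-130 = -1*137 + 7
137 = 19*7 + 4
7 = 1*4 + 3
4 = 1*3 + 1
3 = 3*1 + 0  (stop)
So -130/137 = [-1; 19, 1, 1, 3].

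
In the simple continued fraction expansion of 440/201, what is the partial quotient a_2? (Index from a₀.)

3

440 = 2·201 + 38   →  a_0 = 2
201 = 5·38 + 11   →  a_1 = 5
38 = 3·11 + 5   →  a_2 = 3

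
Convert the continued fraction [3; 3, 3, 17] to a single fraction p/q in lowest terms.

Fold from the inside: start with 17/1.
  3 + 1/17 = 52/17
  3 + 17/52 = 173/52
  3 + 52/173 = 571/173

571/173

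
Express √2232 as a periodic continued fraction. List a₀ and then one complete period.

[47; 4, 10, 4, 94]

a₀ = ⌊√2232⌋ = 47.
With m₀=0, d₀=1 and mₖ₊₁ = dₖaₖ − mₖ, dₖ₊₁ = (n − mₖ₊₁²)/dₖ, aₖ₊₁ = ⌊(a₀+mₖ₊₁)/dₖ₊₁⌋:
  k=1: m=47, d=23, a=4
  k=2: m=45, d=9, a=10
  k=3: m=45, d=23, a=4
  k=4: m=47, d=1, a=94
d=1 and a=2a₀=94 at k=4, so the next step gives (m, d) = (47, 23) again — its k=1 value — and the period has length 4.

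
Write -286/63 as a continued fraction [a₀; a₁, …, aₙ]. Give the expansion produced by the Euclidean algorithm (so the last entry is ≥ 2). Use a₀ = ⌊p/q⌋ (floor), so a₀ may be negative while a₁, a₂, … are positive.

-286 = -5*63 + 29
63 = 2*29 + 5
29 = 5*5 + 4
5 = 1*4 + 1
4 = 4*1 + 0  (stop)
So -286/63 = [-5; 2, 5, 1, 4].

[-5; 2, 5, 1, 4]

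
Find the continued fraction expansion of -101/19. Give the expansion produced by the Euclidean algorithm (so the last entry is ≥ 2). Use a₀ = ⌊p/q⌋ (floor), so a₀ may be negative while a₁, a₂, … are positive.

[-6; 1, 2, 6]

-101 = -6×19 + 13
19 = 1×13 + 6
13 = 2×6 + 1
6 = 6×1 + 0  (stop)
So -101/19 = [-6; 1, 2, 6].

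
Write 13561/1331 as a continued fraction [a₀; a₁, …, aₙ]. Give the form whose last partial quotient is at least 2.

13561 = 10·1331 + 251
1331 = 5·251 + 76
251 = 3·76 + 23
76 = 3·23 + 7
23 = 3·7 + 2
7 = 3·2 + 1
2 = 2·1 + 0  (stop)
So 13561/1331 = [10; 5, 3, 3, 3, 3, 2].

[10; 5, 3, 3, 3, 3, 2]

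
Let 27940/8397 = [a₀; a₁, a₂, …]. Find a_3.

3

27940 = 3·8397 + 2749   →  a_0 = 3
8397 = 3·2749 + 150   →  a_1 = 3
2749 = 18·150 + 49   →  a_2 = 18
150 = 3·49 + 3   →  a_3 = 3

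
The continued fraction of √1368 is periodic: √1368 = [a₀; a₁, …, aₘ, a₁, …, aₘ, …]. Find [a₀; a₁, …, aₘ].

a₀ = ⌊√1368⌋ = 36.
With m₀=0, d₀=1 and mₖ₊₁ = dₖaₖ − mₖ, dₖ₊₁ = (n − mₖ₊₁²)/dₖ, aₖ₊₁ = ⌊(a₀+mₖ₊₁)/dₖ₊₁⌋:
  k=1: m=36, d=72, a=1
  k=2: m=36, d=1, a=72
d=1 and a=2a₀=72 at k=2, so the next step gives (m, d) = (36, 72) again — its k=1 value — and the period has length 2.

[36; 1, 72]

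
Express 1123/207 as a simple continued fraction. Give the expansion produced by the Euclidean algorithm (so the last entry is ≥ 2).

1123 = 5·207 + 88
207 = 2·88 + 31
88 = 2·31 + 26
31 = 1·26 + 5
26 = 5·5 + 1
5 = 5·1 + 0  (stop)
So 1123/207 = [5; 2, 2, 1, 5, 5].

[5; 2, 2, 1, 5, 5]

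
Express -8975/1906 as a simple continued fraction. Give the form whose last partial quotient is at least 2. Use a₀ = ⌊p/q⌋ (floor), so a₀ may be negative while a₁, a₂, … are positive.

-8975 = -5×1906 + 555
1906 = 3×555 + 241
555 = 2×241 + 73
241 = 3×73 + 22
73 = 3×22 + 7
22 = 3×7 + 1
7 = 7×1 + 0  (stop)
So -8975/1906 = [-5; 3, 2, 3, 3, 3, 7].

[-5; 3, 2, 3, 3, 3, 7]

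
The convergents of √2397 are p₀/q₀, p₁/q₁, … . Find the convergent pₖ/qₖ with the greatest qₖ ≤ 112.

2399/49

√2397 = [48; 1, 23, 2, 23, 1, 96, …] (period length 6).
Convergents:
  p_0/q_0 = 48/1
  p_1/q_1 = 49/1
  p_2/q_2 = 1175/24
  p_3/q_3 = 2399/49
  p_4/q_4 = 56352/1151
q_3 = 49 ≤ 112 < 1151 = q_4, so the answer is 2399/49.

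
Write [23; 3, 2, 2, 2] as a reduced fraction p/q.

955/41

Using pₖ = aₖpₖ₋₁ + pₖ₋₂ and qₖ = aₖqₖ₋₁ + qₖ₋₂:
  k=0: a=23, p=23, q=1
  k=1: a=3, p=70, q=3
  k=2: a=2, p=163, q=7
  k=3: a=2, p=396, q=17
  k=4: a=2, p=955, q=41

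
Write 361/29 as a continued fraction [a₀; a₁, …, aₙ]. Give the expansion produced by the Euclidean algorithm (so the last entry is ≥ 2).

361 = 12*29 + 13
29 = 2*13 + 3
13 = 4*3 + 1
3 = 3*1 + 0  (stop)
So 361/29 = [12; 2, 4, 3].

[12; 2, 4, 3]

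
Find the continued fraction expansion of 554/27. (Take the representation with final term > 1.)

554 = 20*27 + 14
27 = 1*14 + 13
14 = 1*13 + 1
13 = 13*1 + 0  (stop)
So 554/27 = [20; 1, 1, 13].

[20; 1, 1, 13]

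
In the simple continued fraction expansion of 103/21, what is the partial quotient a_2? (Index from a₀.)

103 = 4·21 + 19   →  a_0 = 4
21 = 1·19 + 2   →  a_1 = 1
19 = 9·2 + 1   →  a_2 = 9

9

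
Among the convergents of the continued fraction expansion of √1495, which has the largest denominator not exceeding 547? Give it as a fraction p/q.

17902/463

√1495 = [38; 1, 1, 1, 76, …] (period length 4).
Convergents:
  p_0/q_0 = 38/1
  p_1/q_1 = 39/1
  p_2/q_2 = 77/2
  p_3/q_3 = 116/3
  p_4/q_4 = 8893/230
  p_5/q_5 = 9009/233
  p_6/q_6 = 17902/463
  p_7/q_7 = 26911/696
q_6 = 463 ≤ 547 < 696 = q_7, so the answer is 17902/463.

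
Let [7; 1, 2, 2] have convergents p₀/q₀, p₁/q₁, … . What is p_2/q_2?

23/3

Using pₖ = aₖpₖ₋₁ + pₖ₋₂, qₖ = aₖqₖ₋₁ + qₖ₋₂ (with p₋₁=1, p₋₂=0, q₋₁=0, q₋₂=1):
  k=0: a=7, p=7, q=1
  k=1: a=1, p=8, q=1
  k=2: a=2, p=23, q=3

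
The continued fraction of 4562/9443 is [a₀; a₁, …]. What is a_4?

3

4562 = 0·9443 + 4562   →  a_0 = 0
9443 = 2·4562 + 319   →  a_1 = 2
4562 = 14·319 + 96   →  a_2 = 14
319 = 3·96 + 31   →  a_3 = 3
96 = 3·31 + 3   →  a_4 = 3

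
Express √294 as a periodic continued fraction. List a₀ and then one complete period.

a₀ = ⌊√294⌋ = 17.

[17; 6, 1, 4, 1, 6, 34]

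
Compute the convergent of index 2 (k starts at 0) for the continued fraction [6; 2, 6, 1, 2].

84/13

Using pₖ = aₖpₖ₋₁ + pₖ₋₂, qₖ = aₖqₖ₋₁ + qₖ₋₂ (with p₋₁=1, p₋₂=0, q₋₁=0, q₋₂=1):
  k=0: a=6, p=6, q=1
  k=1: a=2, p=13, q=2
  k=2: a=6, p=84, q=13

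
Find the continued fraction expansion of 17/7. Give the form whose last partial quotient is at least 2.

[2; 2, 3]

17 = 2·7 + 3
7 = 2·3 + 1
3 = 3·1 + 0  (stop)
So 17/7 = [2; 2, 3].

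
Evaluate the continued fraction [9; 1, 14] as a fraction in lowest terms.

Fold from the inside: start with 14/1.
  1 + 1/14 = 15/14
  9 + 14/15 = 149/15

149/15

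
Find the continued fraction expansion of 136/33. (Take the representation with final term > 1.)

[4; 8, 4]

136 = 4×33 + 4
33 = 8×4 + 1
4 = 4×1 + 0  (stop)
So 136/33 = [4; 8, 4].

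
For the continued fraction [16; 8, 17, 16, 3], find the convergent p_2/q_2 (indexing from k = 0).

2209/137

Using pₖ = aₖpₖ₋₁ + pₖ₋₂, qₖ = aₖqₖ₋₁ + qₖ₋₂ (with p₋₁=1, p₋₂=0, q₋₁=0, q₋₂=1):
  k=0: a=16, p=16, q=1
  k=1: a=8, p=129, q=8
  k=2: a=17, p=2209, q=137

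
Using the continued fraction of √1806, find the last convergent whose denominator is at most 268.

7182/169

√1806 = [42; 2, 84, …] (period length 2).
Convergents:
  p_0/q_0 = 42/1
  p_1/q_1 = 85/2
  p_2/q_2 = 7182/169
  p_3/q_3 = 14449/340
q_2 = 169 ≤ 268 < 340 = q_3, so the answer is 7182/169.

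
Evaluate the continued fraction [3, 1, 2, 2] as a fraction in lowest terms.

Using pₖ = aₖpₖ₋₁ + pₖ₋₂ and qₖ = aₖqₖ₋₁ + qₖ₋₂:
  k=0: a=3, p=3, q=1
  k=1: a=1, p=4, q=1
  k=2: a=2, p=11, q=3
  k=3: a=2, p=26, q=7

26/7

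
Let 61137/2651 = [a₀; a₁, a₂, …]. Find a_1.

61137 = 23·2651 + 164   →  a_0 = 23
2651 = 16·164 + 27   →  a_1 = 16

16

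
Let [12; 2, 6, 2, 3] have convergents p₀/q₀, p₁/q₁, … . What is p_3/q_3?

Using pₖ = aₖpₖ₋₁ + pₖ₋₂, qₖ = aₖqₖ₋₁ + qₖ₋₂ (with p₋₁=1, p₋₂=0, q₋₁=0, q₋₂=1):
  k=0: a=12, p=12, q=1
  k=1: a=2, p=25, q=2
  k=2: a=6, p=162, q=13
  k=3: a=2, p=349, q=28

349/28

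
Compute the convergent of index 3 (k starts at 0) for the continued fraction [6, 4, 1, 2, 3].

Using pₖ = aₖpₖ₋₁ + pₖ₋₂, qₖ = aₖqₖ₋₁ + qₖ₋₂ (with p₋₁=1, p₋₂=0, q₋₁=0, q₋₂=1):
  k=0: a=6, p=6, q=1
  k=1: a=4, p=25, q=4
  k=2: a=1, p=31, q=5
  k=3: a=2, p=87, q=14

87/14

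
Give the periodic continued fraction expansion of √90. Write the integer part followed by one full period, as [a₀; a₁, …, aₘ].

[9; 2, 18]

a₀ = ⌊√90⌋ = 9.
With m₀=0, d₀=1 and mₖ₊₁ = dₖaₖ − mₖ, dₖ₊₁ = (n − mₖ₊₁²)/dₖ, aₖ₊₁ = ⌊(a₀+mₖ₊₁)/dₖ₊₁⌋:
  k=1: m=9, d=9, a=2
  k=2: m=9, d=1, a=18
d=1 and a=2a₀=18 at k=2, so the next step gives (m, d) = (9, 9) again — its k=1 value — and the period has length 2.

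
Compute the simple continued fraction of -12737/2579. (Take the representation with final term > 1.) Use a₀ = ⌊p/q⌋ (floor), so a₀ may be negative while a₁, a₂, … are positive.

[-5; 16, 3, 10, 5]

-12737 = -5*2579 + 158
2579 = 16*158 + 51
158 = 3*51 + 5
51 = 10*5 + 1
5 = 5*1 + 0  (stop)
So -12737/2579 = [-5; 16, 3, 10, 5].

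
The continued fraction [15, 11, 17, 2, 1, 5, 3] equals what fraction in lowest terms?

156352/10361

Fold from the inside: start with 3/1.
  5 + 1/3 = 16/3
  1 + 3/16 = 19/16
  2 + 16/19 = 54/19
  17 + 19/54 = 937/54
  11 + 54/937 = 10361/937
  15 + 937/10361 = 156352/10361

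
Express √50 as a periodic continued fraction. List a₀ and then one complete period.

[7; 14]

a₀ = ⌊√50⌋ = 7.
With m₀=0, d₀=1 and mₖ₊₁ = dₖaₖ − mₖ, dₖ₊₁ = (n − mₖ₊₁²)/dₖ, aₖ₊₁ = ⌊(a₀+mₖ₊₁)/dₖ₊₁⌋:
  k=1: m=7, d=1, a=14
d=1 and a=2a₀=14 at k=1, so the next step gives (m, d) = (7, 1) again — its k=1 value — and the period has length 1.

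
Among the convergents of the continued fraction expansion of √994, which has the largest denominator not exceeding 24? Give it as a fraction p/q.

599/19

√994 = [31; 1, 1, 8, 1, 1, 62, …] (period length 6).
Convergents:
  p_0/q_0 = 31/1
  p_1/q_1 = 32/1
  p_2/q_2 = 63/2
  p_3/q_3 = 536/17
  p_4/q_4 = 599/19
  p_5/q_5 = 1135/36
q_4 = 19 ≤ 24 < 36 = q_5, so the answer is 599/19.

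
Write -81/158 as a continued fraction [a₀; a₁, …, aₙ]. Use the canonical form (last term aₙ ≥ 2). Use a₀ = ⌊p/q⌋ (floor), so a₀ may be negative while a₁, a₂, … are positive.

[-1; 2, 19, 4]

-81 = -1×158 + 77
158 = 2×77 + 4
77 = 19×4 + 1
4 = 4×1 + 0  (stop)
So -81/158 = [-1; 2, 19, 4].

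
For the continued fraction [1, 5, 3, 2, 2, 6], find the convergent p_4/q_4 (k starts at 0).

Using pₖ = aₖpₖ₋₁ + pₖ₋₂, qₖ = aₖqₖ₋₁ + qₖ₋₂ (with p₋₁=1, p₋₂=0, q₋₁=0, q₋₂=1):
  k=0: a=1, p=1, q=1
  k=1: a=5, p=6, q=5
  k=2: a=3, p=19, q=16
  k=3: a=2, p=44, q=37
  k=4: a=2, p=107, q=90

107/90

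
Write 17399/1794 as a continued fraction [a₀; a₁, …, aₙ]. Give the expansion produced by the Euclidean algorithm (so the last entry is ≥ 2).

[9; 1, 2, 3, 6, 9, 3]

17399 = 9×1794 + 1253
1794 = 1×1253 + 541
1253 = 2×541 + 171
541 = 3×171 + 28
171 = 6×28 + 3
28 = 9×3 + 1
3 = 3×1 + 0  (stop)
So 17399/1794 = [9; 1, 2, 3, 6, 9, 3].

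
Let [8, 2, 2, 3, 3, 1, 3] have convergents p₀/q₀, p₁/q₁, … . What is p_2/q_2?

Using pₖ = aₖpₖ₋₁ + pₖ₋₂, qₖ = aₖqₖ₋₁ + qₖ₋₂ (with p₋₁=1, p₋₂=0, q₋₁=0, q₋₂=1):
  k=0: a=8, p=8, q=1
  k=1: a=2, p=17, q=2
  k=2: a=2, p=42, q=5

42/5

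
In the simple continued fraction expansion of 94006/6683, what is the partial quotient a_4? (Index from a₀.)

94006 = 14·6683 + 444   →  a_0 = 14
6683 = 15·444 + 23   →  a_1 = 15
444 = 19·23 + 7   →  a_2 = 19
23 = 3·7 + 2   →  a_3 = 3
7 = 3·2 + 1   →  a_4 = 3

3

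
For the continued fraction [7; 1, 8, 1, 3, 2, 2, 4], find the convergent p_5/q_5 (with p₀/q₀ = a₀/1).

Using pₖ = aₖpₖ₋₁ + pₖ₋₂, qₖ = aₖqₖ₋₁ + qₖ₋₂ (with p₋₁=1, p₋₂=0, q₋₁=0, q₋₂=1):
  k=0: a=7, p=7, q=1
  k=1: a=1, p=8, q=1
  k=2: a=8, p=71, q=9
  k=3: a=1, p=79, q=10
  k=4: a=3, p=308, q=39
  k=5: a=2, p=695, q=88

695/88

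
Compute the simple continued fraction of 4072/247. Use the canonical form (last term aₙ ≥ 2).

[16; 2, 17, 7]

4072 = 16·247 + 120
247 = 2·120 + 7
120 = 17·7 + 1
7 = 7·1 + 0  (stop)
So 4072/247 = [16; 2, 17, 7].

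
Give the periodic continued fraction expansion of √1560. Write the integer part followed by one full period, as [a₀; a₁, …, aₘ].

[39; 2, 78]

a₀ = ⌊√1560⌋ = 39.
With m₀=0, d₀=1 and mₖ₊₁ = dₖaₖ − mₖ, dₖ₊₁ = (n − mₖ₊₁²)/dₖ, aₖ₊₁ = ⌊(a₀+mₖ₊₁)/dₖ₊₁⌋:
  k=1: m=39, d=39, a=2
  k=2: m=39, d=1, a=78
d=1 and a=2a₀=78 at k=2, so the next step gives (m, d) = (39, 39) again — its k=1 value — and the period has length 2.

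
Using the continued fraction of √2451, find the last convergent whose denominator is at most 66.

√2451 = [49; 1, 1, 32, 1, 1, 98, …] (period length 6).
Convergents:
  p_0/q_0 = 49/1
  p_1/q_1 = 50/1
  p_2/q_2 = 99/2
  p_3/q_3 = 3218/65
  p_4/q_4 = 3317/67
q_3 = 65 ≤ 66 < 67 = q_4, so the answer is 3218/65.

3218/65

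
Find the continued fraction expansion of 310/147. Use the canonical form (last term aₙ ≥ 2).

310 = 2·147 + 16
147 = 9·16 + 3
16 = 5·3 + 1
3 = 3·1 + 0  (stop)
So 310/147 = [2; 9, 5, 3].

[2; 9, 5, 3]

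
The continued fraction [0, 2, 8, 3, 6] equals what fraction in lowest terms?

Fold from the inside: start with 6/1.
  3 + 1/6 = 19/6
  8 + 6/19 = 158/19
  2 + 19/158 = 335/158
  0 + 158/335 = 158/335

158/335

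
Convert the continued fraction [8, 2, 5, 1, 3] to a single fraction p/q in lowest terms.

423/50

Fold from the inside: start with 3/1.
  1 + 1/3 = 4/3
  5 + 3/4 = 23/4
  2 + 4/23 = 50/23
  8 + 23/50 = 423/50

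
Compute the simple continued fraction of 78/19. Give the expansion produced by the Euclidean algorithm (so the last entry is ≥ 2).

78 = 4*19 + 2
19 = 9*2 + 1
2 = 2*1 + 0  (stop)
So 78/19 = [4; 9, 2].

[4; 9, 2]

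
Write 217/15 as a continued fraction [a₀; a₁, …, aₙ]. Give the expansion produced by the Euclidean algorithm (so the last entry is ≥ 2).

217 = 14×15 + 7
15 = 2×7 + 1
7 = 7×1 + 0  (stop)
So 217/15 = [14; 2, 7].

[14; 2, 7]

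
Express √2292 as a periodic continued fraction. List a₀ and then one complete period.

a₀ = ⌊√2292⌋ = 47.
With m₀=0, d₀=1 and mₖ₊₁ = dₖaₖ − mₖ, dₖ₊₁ = (n − mₖ₊₁²)/dₖ, aₖ₊₁ = ⌊(a₀+mₖ₊₁)/dₖ₊₁⌋:
  k=1: m=47, d=83, a=1
  k=2: m=36, d=12, a=6
  k=3: m=36, d=83, a=1
  k=4: m=47, d=1, a=94
d=1 and a=2a₀=94 at k=4, so the next step gives (m, d) = (47, 83) again — its k=1 value — and the period has length 4.

[47; 1, 6, 1, 94]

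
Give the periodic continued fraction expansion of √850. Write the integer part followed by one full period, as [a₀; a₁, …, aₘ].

[29; 6, 2, 6, 58]

a₀ = ⌊√850⌋ = 29.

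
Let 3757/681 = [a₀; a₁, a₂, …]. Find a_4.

3

3757 = 5·681 + 352   →  a_0 = 5
681 = 1·352 + 329   →  a_1 = 1
352 = 1·329 + 23   →  a_2 = 1
329 = 14·23 + 7   →  a_3 = 14
23 = 3·7 + 2   →  a_4 = 3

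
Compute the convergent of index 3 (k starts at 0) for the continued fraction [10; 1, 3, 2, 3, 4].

Using pₖ = aₖpₖ₋₁ + pₖ₋₂, qₖ = aₖqₖ₋₁ + qₖ₋₂ (with p₋₁=1, p₋₂=0, q₋₁=0, q₋₂=1):
  k=0: a=10, p=10, q=1
  k=1: a=1, p=11, q=1
  k=2: a=3, p=43, q=4
  k=3: a=2, p=97, q=9

97/9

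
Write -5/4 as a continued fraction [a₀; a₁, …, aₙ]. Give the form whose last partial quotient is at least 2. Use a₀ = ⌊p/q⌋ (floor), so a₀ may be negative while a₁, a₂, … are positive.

[-2; 1, 3]

-5 = -2·4 + 3
4 = 1·3 + 1
3 = 3·1 + 0  (stop)
So -5/4 = [-2; 1, 3].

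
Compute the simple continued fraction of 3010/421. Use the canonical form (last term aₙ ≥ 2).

[7; 6, 1, 2, 6, 1, 2]

3010 = 7*421 + 63
421 = 6*63 + 43
63 = 1*43 + 20
43 = 2*20 + 3
20 = 6*3 + 2
3 = 1*2 + 1
2 = 2*1 + 0  (stop)
So 3010/421 = [7; 6, 1, 2, 6, 1, 2].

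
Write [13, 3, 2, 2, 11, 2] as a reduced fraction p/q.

5384/405

Fold from the inside: start with 2/1.
  11 + 1/2 = 23/2
  2 + 2/23 = 48/23
  2 + 23/48 = 119/48
  3 + 48/119 = 405/119
  13 + 119/405 = 5384/405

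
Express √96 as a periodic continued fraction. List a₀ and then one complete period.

a₀ = ⌊√96⌋ = 9.
With m₀=0, d₀=1 and mₖ₊₁ = dₖaₖ − mₖ, dₖ₊₁ = (n − mₖ₊₁²)/dₖ, aₖ₊₁ = ⌊(a₀+mₖ₊₁)/dₖ₊₁⌋:
  k=1: m=9, d=15, a=1
  k=2: m=6, d=4, a=3
  k=3: m=6, d=15, a=1
  k=4: m=9, d=1, a=18
d=1 and a=2a₀=18 at k=4, so the next step gives (m, d) = (9, 15) again — its k=1 value — and the period has length 4.

[9; 1, 3, 1, 18]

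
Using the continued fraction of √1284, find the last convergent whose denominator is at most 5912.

√1284 = [35; 1, 4, 1, 70, …] (period length 4).
Convergents:
  p_0/q_0 = 35/1
  p_1/q_1 = 36/1
  p_2/q_2 = 179/5
  p_3/q_3 = 215/6
  p_4/q_4 = 15229/425
  p_5/q_5 = 15444/431
  p_6/q_6 = 77005/2149
  p_7/q_7 = 92449/2580
  p_8/q_8 = 6548435/182749
q_7 = 2580 ≤ 5912 < 182749 = q_8, so the answer is 92449/2580.

92449/2580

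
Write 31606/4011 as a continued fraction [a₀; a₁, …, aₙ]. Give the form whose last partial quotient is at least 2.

[7; 1, 7, 3, 9, 8, 2]

31606 = 7·4011 + 3529
4011 = 1·3529 + 482
3529 = 7·482 + 155
482 = 3·155 + 17
155 = 9·17 + 2
17 = 8·2 + 1
2 = 2·1 + 0  (stop)
So 31606/4011 = [7; 1, 7, 3, 9, 8, 2].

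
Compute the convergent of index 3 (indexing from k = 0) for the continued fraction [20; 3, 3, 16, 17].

Using pₖ = aₖpₖ₋₁ + pₖ₋₂, qₖ = aₖqₖ₋₁ + qₖ₋₂ (with p₋₁=1, p₋₂=0, q₋₁=0, q₋₂=1):
  k=0: a=20, p=20, q=1
  k=1: a=3, p=61, q=3
  k=2: a=3, p=203, q=10
  k=3: a=16, p=3309, q=163

3309/163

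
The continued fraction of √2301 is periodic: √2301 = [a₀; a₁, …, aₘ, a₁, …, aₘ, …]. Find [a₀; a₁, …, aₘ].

a₀ = ⌊√2301⌋ = 47.
With m₀=0, d₀=1 and mₖ₊₁ = dₖaₖ − mₖ, dₖ₊₁ = (n − mₖ₊₁²)/dₖ, aₖ₊₁ = ⌊(a₀+mₖ₊₁)/dₖ₊₁⌋:
  k=1: m=47, d=92, a=1
  k=2: m=45, d=3, a=30
  k=3: m=45, d=92, a=1
  k=4: m=47, d=1, a=94
d=1 and a=2a₀=94 at k=4, so the next step gives (m, d) = (47, 92) again — its k=1 value — and the period has length 4.

[47; 1, 30, 1, 94]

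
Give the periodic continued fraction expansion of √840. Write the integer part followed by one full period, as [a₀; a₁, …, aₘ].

a₀ = ⌊√840⌋ = 28.
With m₀=0, d₀=1 and mₖ₊₁ = dₖaₖ − mₖ, dₖ₊₁ = (n − mₖ₊₁²)/dₖ, aₖ₊₁ = ⌊(a₀+mₖ₊₁)/dₖ₊₁⌋:
  k=1: m=28, d=56, a=1
  k=2: m=28, d=1, a=56
d=1 and a=2a₀=56 at k=2, so the next step gives (m, d) = (28, 56) again — its k=1 value — and the period has length 2.

[28; 1, 56]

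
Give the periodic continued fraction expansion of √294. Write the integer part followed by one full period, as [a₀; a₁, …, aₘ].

a₀ = ⌊√294⌋ = 17.
With m₀=0, d₀=1 and mₖ₊₁ = dₖaₖ − mₖ, dₖ₊₁ = (n − mₖ₊₁²)/dₖ, aₖ₊₁ = ⌊(a₀+mₖ₊₁)/dₖ₊₁⌋:
  k=1: m=17, d=5, a=6
  k=2: m=13, d=25, a=1
  k=3: m=12, d=6, a=4
  k=4: m=12, d=25, a=1
  k=5: m=13, d=5, a=6
  k=6: m=17, d=1, a=34
d=1 and a=2a₀=34 at k=6, so the next step gives (m, d) = (17, 5) again — its k=1 value — and the period has length 6.

[17; 6, 1, 4, 1, 6, 34]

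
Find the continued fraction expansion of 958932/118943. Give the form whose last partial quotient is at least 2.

[8; 16, 10, 19, 2, 1, 12]

958932 = 8*118943 + 7388
118943 = 16*7388 + 735
7388 = 10*735 + 38
735 = 19*38 + 13
38 = 2*13 + 12
13 = 1*12 + 1
12 = 12*1 + 0  (stop)
So 958932/118943 = [8; 16, 10, 19, 2, 1, 12].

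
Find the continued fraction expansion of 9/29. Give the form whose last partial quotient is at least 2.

[0; 3, 4, 2]

9 = 0·29 + 9
29 = 3·9 + 2
9 = 4·2 + 1
2 = 2·1 + 0  (stop)
So 9/29 = [0; 3, 4, 2].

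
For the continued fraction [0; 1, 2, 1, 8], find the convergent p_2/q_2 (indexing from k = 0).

Using pₖ = aₖpₖ₋₁ + pₖ₋₂, qₖ = aₖqₖ₋₁ + qₖ₋₂ (with p₋₁=1, p₋₂=0, q₋₁=0, q₋₂=1):
  k=0: a=0, p=0, q=1
  k=1: a=1, p=1, q=1
  k=2: a=2, p=2, q=3

2/3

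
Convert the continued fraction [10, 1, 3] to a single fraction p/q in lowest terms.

Using pₖ = aₖpₖ₋₁ + pₖ₋₂ and qₖ = aₖqₖ₋₁ + qₖ₋₂:
  k=0: a=10, p=10, q=1
  k=1: a=1, p=11, q=1
  k=2: a=3, p=43, q=4

43/4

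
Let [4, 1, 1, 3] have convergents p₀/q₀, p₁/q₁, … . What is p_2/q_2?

9/2

Using pₖ = aₖpₖ₋₁ + pₖ₋₂, qₖ = aₖqₖ₋₁ + qₖ₋₂ (with p₋₁=1, p₋₂=0, q₋₁=0, q₋₂=1):
  k=0: a=4, p=4, q=1
  k=1: a=1, p=5, q=1
  k=2: a=1, p=9, q=2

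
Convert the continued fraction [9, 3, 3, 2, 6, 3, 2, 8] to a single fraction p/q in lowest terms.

84881/9123

Using pₖ = aₖpₖ₋₁ + pₖ₋₂ and qₖ = aₖqₖ₋₁ + qₖ₋₂:
  k=0: a=9, p=9, q=1
  k=1: a=3, p=28, q=3
  k=2: a=3, p=93, q=10
  k=3: a=2, p=214, q=23
  k=4: a=6, p=1377, q=148
  k=5: a=3, p=4345, q=467
  k=6: a=2, p=10067, q=1082
  k=7: a=8, p=84881, q=9123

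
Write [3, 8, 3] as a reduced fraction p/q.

78/25

Using pₖ = aₖpₖ₋₁ + pₖ₋₂ and qₖ = aₖqₖ₋₁ + qₖ₋₂:
  k=0: a=3, p=3, q=1
  k=1: a=8, p=25, q=8
  k=2: a=3, p=78, q=25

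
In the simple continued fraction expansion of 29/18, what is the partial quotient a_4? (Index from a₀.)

29 = 1·18 + 11   →  a_0 = 1
18 = 1·11 + 7   →  a_1 = 1
11 = 1·7 + 4   →  a_2 = 1
7 = 1·4 + 3   →  a_3 = 1
4 = 1·3 + 1   →  a_4 = 1

1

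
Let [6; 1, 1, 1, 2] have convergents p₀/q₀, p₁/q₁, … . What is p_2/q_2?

13/2

Using pₖ = aₖpₖ₋₁ + pₖ₋₂, qₖ = aₖqₖ₋₁ + qₖ₋₂ (with p₋₁=1, p₋₂=0, q₋₁=0, q₋₂=1):
  k=0: a=6, p=6, q=1
  k=1: a=1, p=7, q=1
  k=2: a=1, p=13, q=2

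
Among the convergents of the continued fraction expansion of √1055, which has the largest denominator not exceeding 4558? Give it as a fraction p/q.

108908/3353

√1055 = [32; 2, 12, 2, 64, …] (period length 4).
Convergents:
  p_0/q_0 = 32/1
  p_1/q_1 = 65/2
  p_2/q_2 = 812/25
  p_3/q_3 = 1689/52
  p_4/q_4 = 108908/3353
  p_5/q_5 = 219505/6758
q_4 = 3353 ≤ 4558 < 6758 = q_5, so the answer is 108908/3353.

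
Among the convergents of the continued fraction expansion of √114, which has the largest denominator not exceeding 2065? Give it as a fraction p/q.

√114 = [10; 1, 2, 10, 2, 1, 20, …] (period length 6).
Convergents:
  p_0/q_0 = 10/1
  p_1/q_1 = 11/1
  p_2/q_2 = 32/3
  p_3/q_3 = 331/31
  p_4/q_4 = 694/65
  p_5/q_5 = 1025/96
  p_6/q_6 = 21194/1985
  p_7/q_7 = 22219/2081
q_6 = 1985 ≤ 2065 < 2081 = q_7, so the answer is 21194/1985.

21194/1985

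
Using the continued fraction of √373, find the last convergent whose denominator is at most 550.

√373 = [19; 3, 5, 5, 3, 38, …] (period length 5).
Convergents:
  p_0/q_0 = 19/1
  p_1/q_1 = 58/3
  p_2/q_2 = 309/16
  p_3/q_3 = 1603/83
  p_4/q_4 = 5118/265
  p_5/q_5 = 196087/10153
q_4 = 265 ≤ 550 < 10153 = q_5, so the answer is 5118/265.

5118/265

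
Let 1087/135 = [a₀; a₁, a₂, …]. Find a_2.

1087 = 8·135 + 7   →  a_0 = 8
135 = 19·7 + 2   →  a_1 = 19
7 = 3·2 + 1   →  a_2 = 3

3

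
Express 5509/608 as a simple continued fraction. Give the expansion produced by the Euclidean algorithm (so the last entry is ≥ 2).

5509 = 9·608 + 37
608 = 16·37 + 16
37 = 2·16 + 5
16 = 3·5 + 1
5 = 5·1 + 0  (stop)
So 5509/608 = [9; 16, 2, 3, 5].

[9; 16, 2, 3, 5]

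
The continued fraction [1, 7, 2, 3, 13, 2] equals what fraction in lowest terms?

Using pₖ = aₖpₖ₋₁ + pₖ₋₂ and qₖ = aₖqₖ₋₁ + qₖ₋₂:
  k=0: a=1, p=1, q=1
  k=1: a=7, p=8, q=7
  k=2: a=2, p=17, q=15
  k=3: a=3, p=59, q=52
  k=4: a=13, p=784, q=691
  k=5: a=2, p=1627, q=1434

1627/1434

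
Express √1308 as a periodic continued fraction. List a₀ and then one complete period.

a₀ = ⌊√1308⌋ = 36.
With m₀=0, d₀=1 and mₖ₊₁ = dₖaₖ − mₖ, dₖ₊₁ = (n − mₖ₊₁²)/dₖ, aₖ₊₁ = ⌊(a₀+mₖ₊₁)/dₖ₊₁⌋:
  k=1: m=36, d=12, a=6
  k=2: m=36, d=1, a=72
d=1 and a=2a₀=72 at k=2, so the next step gives (m, d) = (36, 12) again — its k=1 value — and the period has length 2.

[36; 6, 72]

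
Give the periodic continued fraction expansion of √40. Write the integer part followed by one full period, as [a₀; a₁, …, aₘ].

a₀ = ⌊√40⌋ = 6.
With m₀=0, d₀=1 and mₖ₊₁ = dₖaₖ − mₖ, dₖ₊₁ = (n − mₖ₊₁²)/dₖ, aₖ₊₁ = ⌊(a₀+mₖ₊₁)/dₖ₊₁⌋:
  k=1: m=6, d=4, a=3
  k=2: m=6, d=1, a=12
d=1 and a=2a₀=12 at k=2, so the next step gives (m, d) = (6, 4) again — its k=1 value — and the period has length 2.

[6; 3, 12]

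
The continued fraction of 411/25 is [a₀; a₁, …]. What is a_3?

1

411 = 16·25 + 11   →  a_0 = 16
25 = 2·11 + 3   →  a_1 = 2
11 = 3·3 + 2   →  a_2 = 3
3 = 1·2 + 1   →  a_3 = 1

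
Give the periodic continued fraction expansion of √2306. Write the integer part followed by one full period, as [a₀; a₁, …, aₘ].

[48; 48, 96]

a₀ = ⌊√2306⌋ = 48.
With m₀=0, d₀=1 and mₖ₊₁ = dₖaₖ − mₖ, dₖ₊₁ = (n − mₖ₊₁²)/dₖ, aₖ₊₁ = ⌊(a₀+mₖ₊₁)/dₖ₊₁⌋:
  k=1: m=48, d=2, a=48
  k=2: m=48, d=1, a=96
d=1 and a=2a₀=96 at k=2, so the next step gives (m, d) = (48, 2) again — its k=1 value — and the period has length 2.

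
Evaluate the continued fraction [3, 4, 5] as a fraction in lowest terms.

Fold from the inside: start with 5/1.
  4 + 1/5 = 21/5
  3 + 5/21 = 68/21

68/21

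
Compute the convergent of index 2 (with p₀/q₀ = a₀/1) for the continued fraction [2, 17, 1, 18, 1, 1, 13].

Using pₖ = aₖpₖ₋₁ + pₖ₋₂, qₖ = aₖqₖ₋₁ + qₖ₋₂ (with p₋₁=1, p₋₂=0, q₋₁=0, q₋₂=1):
  k=0: a=2, p=2, q=1
  k=1: a=17, p=35, q=17
  k=2: a=1, p=37, q=18

37/18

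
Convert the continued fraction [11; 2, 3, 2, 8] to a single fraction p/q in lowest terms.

1544/135

Fold from the inside: start with 8/1.
  2 + 1/8 = 17/8
  3 + 8/17 = 59/17
  2 + 17/59 = 135/59
  11 + 59/135 = 1544/135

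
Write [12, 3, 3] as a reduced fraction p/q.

123/10

Fold from the inside: start with 3/1.
  3 + 1/3 = 10/3
  12 + 3/10 = 123/10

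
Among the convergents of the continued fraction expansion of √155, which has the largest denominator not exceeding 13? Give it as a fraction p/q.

√155 = [12; 2, 4, 2, 24, …] (period length 4).
Convergents:
  p_0/q_0 = 12/1
  p_1/q_1 = 25/2
  p_2/q_2 = 112/9
  p_3/q_3 = 249/20
q_2 = 9 ≤ 13 < 20 = q_3, so the answer is 112/9.

112/9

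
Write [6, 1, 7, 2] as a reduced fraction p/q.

117/17

Using pₖ = aₖpₖ₋₁ + pₖ₋₂ and qₖ = aₖqₖ₋₁ + qₖ₋₂:
  k=0: a=6, p=6, q=1
  k=1: a=1, p=7, q=1
  k=2: a=7, p=55, q=8
  k=3: a=2, p=117, q=17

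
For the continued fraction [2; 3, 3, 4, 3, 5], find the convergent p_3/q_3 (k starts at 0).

99/43

Using pₖ = aₖpₖ₋₁ + pₖ₋₂, qₖ = aₖqₖ₋₁ + qₖ₋₂ (with p₋₁=1, p₋₂=0, q₋₁=0, q₋₂=1):
  k=0: a=2, p=2, q=1
  k=1: a=3, p=7, q=3
  k=2: a=3, p=23, q=10
  k=3: a=4, p=99, q=43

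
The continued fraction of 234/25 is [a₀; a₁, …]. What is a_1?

234 = 9·25 + 9   →  a_0 = 9
25 = 2·9 + 7   →  a_1 = 2

2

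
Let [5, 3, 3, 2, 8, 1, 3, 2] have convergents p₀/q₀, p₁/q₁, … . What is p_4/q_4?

1029/194

Using pₖ = aₖpₖ₋₁ + pₖ₋₂, qₖ = aₖqₖ₋₁ + qₖ₋₂ (with p₋₁=1, p₋₂=0, q₋₁=0, q₋₂=1):
  k=0: a=5, p=5, q=1
  k=1: a=3, p=16, q=3
  k=2: a=3, p=53, q=10
  k=3: a=2, p=122, q=23
  k=4: a=8, p=1029, q=194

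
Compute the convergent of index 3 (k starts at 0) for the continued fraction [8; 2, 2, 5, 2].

227/27

Using pₖ = aₖpₖ₋₁ + pₖ₋₂, qₖ = aₖqₖ₋₁ + qₖ₋₂ (with p₋₁=1, p₋₂=0, q₋₁=0, q₋₂=1):
  k=0: a=8, p=8, q=1
  k=1: a=2, p=17, q=2
  k=2: a=2, p=42, q=5
  k=3: a=5, p=227, q=27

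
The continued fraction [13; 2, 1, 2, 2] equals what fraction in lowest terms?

Fold from the inside: start with 2/1.
  2 + 1/2 = 5/2
  1 + 2/5 = 7/5
  2 + 5/7 = 19/7
  13 + 7/19 = 254/19

254/19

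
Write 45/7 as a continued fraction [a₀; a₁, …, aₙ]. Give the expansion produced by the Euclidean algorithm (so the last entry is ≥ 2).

45 = 6×7 + 3
7 = 2×3 + 1
3 = 3×1 + 0  (stop)
So 45/7 = [6; 2, 3].

[6; 2, 3]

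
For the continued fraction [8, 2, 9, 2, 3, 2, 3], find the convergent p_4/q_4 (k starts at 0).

Using pₖ = aₖpₖ₋₁ + pₖ₋₂, qₖ = aₖqₖ₋₁ + qₖ₋₂ (with p₋₁=1, p₋₂=0, q₋₁=0, q₋₂=1):
  k=0: a=8, p=8, q=1
  k=1: a=2, p=17, q=2
  k=2: a=9, p=161, q=19
  k=3: a=2, p=339, q=40
  k=4: a=3, p=1178, q=139

1178/139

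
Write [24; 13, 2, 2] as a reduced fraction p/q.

Fold from the inside: start with 2/1.
  2 + 1/2 = 5/2
  13 + 2/5 = 67/5
  24 + 5/67 = 1613/67

1613/67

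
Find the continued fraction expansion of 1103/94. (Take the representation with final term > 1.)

[11; 1, 2, 1, 3, 6]

1103 = 11·94 + 69
94 = 1·69 + 25
69 = 2·25 + 19
25 = 1·19 + 6
19 = 3·6 + 1
6 = 6·1 + 0  (stop)
So 1103/94 = [11; 1, 2, 1, 3, 6].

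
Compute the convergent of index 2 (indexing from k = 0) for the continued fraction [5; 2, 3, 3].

Using pₖ = aₖpₖ₋₁ + pₖ₋₂, qₖ = aₖqₖ₋₁ + qₖ₋₂ (with p₋₁=1, p₋₂=0, q₋₁=0, q₋₂=1):
  k=0: a=5, p=5, q=1
  k=1: a=2, p=11, q=2
  k=2: a=3, p=38, q=7

38/7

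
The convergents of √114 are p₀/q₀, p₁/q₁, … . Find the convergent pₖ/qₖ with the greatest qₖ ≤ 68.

694/65

√114 = [10; 1, 2, 10, 2, 1, 20, …] (period length 6).
Convergents:
  p_0/q_0 = 10/1
  p_1/q_1 = 11/1
  p_2/q_2 = 32/3
  p_3/q_3 = 331/31
  p_4/q_4 = 694/65
  p_5/q_5 = 1025/96
q_4 = 65 ≤ 68 < 96 = q_5, so the answer is 694/65.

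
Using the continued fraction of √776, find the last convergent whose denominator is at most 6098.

76049/2730

√776 = [27; 1, 5, 1, 54, …] (period length 4).
Convergents:
  p_0/q_0 = 27/1
  p_1/q_1 = 28/1
  p_2/q_2 = 167/6
  p_3/q_3 = 195/7
  p_4/q_4 = 10697/384
  p_5/q_5 = 10892/391
  p_6/q_6 = 65157/2339
  p_7/q_7 = 76049/2730
  p_8/q_8 = 4171803/149759
q_7 = 2730 ≤ 6098 < 149759 = q_8, so the answer is 76049/2730.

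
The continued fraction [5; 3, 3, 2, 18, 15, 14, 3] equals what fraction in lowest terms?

Using pₖ = aₖpₖ₋₁ + pₖ₋₂ and qₖ = aₖqₖ₋₁ + qₖ₋₂:
  k=0: a=5, p=5, q=1
  k=1: a=3, p=16, q=3
  k=2: a=3, p=53, q=10
  k=3: a=2, p=122, q=23
  k=4: a=18, p=2249, q=424
  k=5: a=15, p=33857, q=6383
  k=6: a=14, p=476247, q=89786
  k=7: a=3, p=1462598, q=275741

1462598/275741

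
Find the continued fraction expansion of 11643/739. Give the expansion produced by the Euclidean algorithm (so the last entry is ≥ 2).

11643 = 15×739 + 558
739 = 1×558 + 181
558 = 3×181 + 15
181 = 12×15 + 1
15 = 15×1 + 0  (stop)
So 11643/739 = [15; 1, 3, 12, 15].

[15; 1, 3, 12, 15]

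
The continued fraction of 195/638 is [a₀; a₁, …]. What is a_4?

195 = 0·638 + 195   →  a_0 = 0
638 = 3·195 + 53   →  a_1 = 3
195 = 3·53 + 36   →  a_2 = 3
53 = 1·36 + 17   →  a_3 = 1
36 = 2·17 + 2   →  a_4 = 2

2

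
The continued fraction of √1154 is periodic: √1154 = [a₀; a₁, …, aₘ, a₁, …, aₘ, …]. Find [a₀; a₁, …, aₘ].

a₀ = ⌊√1154⌋ = 33.
With m₀=0, d₀=1 and mₖ₊₁ = dₖaₖ − mₖ, dₖ₊₁ = (n − mₖ₊₁²)/dₖ, aₖ₊₁ = ⌊(a₀+mₖ₊₁)/dₖ₊₁⌋:
  k=1: m=33, d=65, a=1
  k=2: m=32, d=2, a=32
  k=3: m=32, d=65, a=1
  k=4: m=33, d=1, a=66
d=1 and a=2a₀=66 at k=4, so the next step gives (m, d) = (33, 65) again — its k=1 value — and the period has length 4.

[33; 1, 32, 1, 66]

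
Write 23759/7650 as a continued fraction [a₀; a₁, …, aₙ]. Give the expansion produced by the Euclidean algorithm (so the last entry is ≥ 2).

[3; 9, 2, 5, 5, 14]

23759 = 3·7650 + 809
7650 = 9·809 + 369
809 = 2·369 + 71
369 = 5·71 + 14
71 = 5·14 + 1
14 = 14·1 + 0  (stop)
So 23759/7650 = [3; 9, 2, 5, 5, 14].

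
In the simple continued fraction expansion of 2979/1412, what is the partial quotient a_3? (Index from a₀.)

8

2979 = 2·1412 + 155   →  a_0 = 2
1412 = 9·155 + 17   →  a_1 = 9
155 = 9·17 + 2   →  a_2 = 9
17 = 8·2 + 1   →  a_3 = 8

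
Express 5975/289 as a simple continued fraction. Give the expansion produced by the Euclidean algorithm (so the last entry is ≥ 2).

[20; 1, 2, 13, 2, 3]

5975 = 20·289 + 195
289 = 1·195 + 94
195 = 2·94 + 7
94 = 13·7 + 3
7 = 2·3 + 1
3 = 3·1 + 0  (stop)
So 5975/289 = [20; 1, 2, 13, 2, 3].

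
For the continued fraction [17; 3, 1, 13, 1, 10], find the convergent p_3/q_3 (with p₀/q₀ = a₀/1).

Using pₖ = aₖpₖ₋₁ + pₖ₋₂, qₖ = aₖqₖ₋₁ + qₖ₋₂ (with p₋₁=1, p₋₂=0, q₋₁=0, q₋₂=1):
  k=0: a=17, p=17, q=1
  k=1: a=3, p=52, q=3
  k=2: a=1, p=69, q=4
  k=3: a=13, p=949, q=55

949/55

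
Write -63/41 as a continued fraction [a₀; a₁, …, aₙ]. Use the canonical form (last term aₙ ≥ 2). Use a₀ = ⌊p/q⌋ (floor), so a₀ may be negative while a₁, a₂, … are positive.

-63 = -2*41 + 19
41 = 2*19 + 3
19 = 6*3 + 1
3 = 3*1 + 0  (stop)
So -63/41 = [-2; 2, 6, 3].

[-2; 2, 6, 3]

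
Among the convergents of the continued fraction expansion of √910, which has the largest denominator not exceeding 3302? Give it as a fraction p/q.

√910 = [30; 6, 60, …] (period length 2).
Convergents:
  p_0/q_0 = 30/1
  p_1/q_1 = 181/6
  p_2/q_2 = 10890/361
  p_3/q_3 = 65521/2172
  p_4/q_4 = 3942150/130681
q_3 = 2172 ≤ 3302 < 130681 = q_4, so the answer is 65521/2172.

65521/2172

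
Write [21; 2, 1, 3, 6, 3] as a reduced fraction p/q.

Using pₖ = aₖpₖ₋₁ + pₖ₋₂ and qₖ = aₖqₖ₋₁ + qₖ₋₂:
  k=0: a=21, p=21, q=1
  k=1: a=2, p=43, q=2
  k=2: a=1, p=64, q=3
  k=3: a=3, p=235, q=11
  k=4: a=6, p=1474, q=69
  k=5: a=3, p=4657, q=218

4657/218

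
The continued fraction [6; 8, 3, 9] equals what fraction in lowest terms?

Using pₖ = aₖpₖ₋₁ + pₖ₋₂ and qₖ = aₖqₖ₋₁ + qₖ₋₂:
  k=0: a=6, p=6, q=1
  k=1: a=8, p=49, q=8
  k=2: a=3, p=153, q=25
  k=3: a=9, p=1426, q=233

1426/233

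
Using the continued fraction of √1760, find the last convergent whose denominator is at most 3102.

√1760 = [41; 1, 19, 1, 82, …] (period length 4).
Convergents:
  p_0/q_0 = 41/1
  p_1/q_1 = 42/1
  p_2/q_2 = 839/20
  p_3/q_3 = 881/21
  p_4/q_4 = 73081/1742
  p_5/q_5 = 73962/1763
  p_6/q_6 = 1478359/35239
q_5 = 1763 ≤ 3102 < 35239 = q_6, so the answer is 73962/1763.

73962/1763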